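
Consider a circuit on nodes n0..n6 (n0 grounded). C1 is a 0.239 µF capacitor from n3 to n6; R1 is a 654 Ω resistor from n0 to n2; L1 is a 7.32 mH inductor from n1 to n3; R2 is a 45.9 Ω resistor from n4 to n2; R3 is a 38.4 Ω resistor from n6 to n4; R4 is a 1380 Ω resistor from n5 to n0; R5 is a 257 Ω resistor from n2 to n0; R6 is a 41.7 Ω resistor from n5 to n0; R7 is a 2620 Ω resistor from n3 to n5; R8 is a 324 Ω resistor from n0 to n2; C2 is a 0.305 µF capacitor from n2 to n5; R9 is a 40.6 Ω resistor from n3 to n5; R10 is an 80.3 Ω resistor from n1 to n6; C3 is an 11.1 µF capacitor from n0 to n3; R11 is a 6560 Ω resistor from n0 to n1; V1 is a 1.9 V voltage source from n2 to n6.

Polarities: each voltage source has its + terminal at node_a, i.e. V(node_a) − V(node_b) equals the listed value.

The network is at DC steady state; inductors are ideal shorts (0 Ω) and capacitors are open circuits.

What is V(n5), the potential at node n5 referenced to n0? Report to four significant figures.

-0.2739 V

Apply KCL at each of the 6 non-ground nodes and solve the resulting linear system.
Node n1: branches {L1, R10, R11} → V_1 = -0.5445
Node n2: branches {R1, R2, R5, R8, C2, V1} → V_2 = 0.8054
Node n3: branches {C1, L1, R7, R9, C3} → V_3 = -0.5445
Node n4: branches {R2, R3} → V_4 = -0.2292
Node n5: branches {R4, R6, R7, C2, R9} → V_5 = -0.2739
Node n6: branches {C1, R3, R10, V1} → V_6 = -1.095
Source currents: i(L1)=-0.006768, i(V1)=-0.02939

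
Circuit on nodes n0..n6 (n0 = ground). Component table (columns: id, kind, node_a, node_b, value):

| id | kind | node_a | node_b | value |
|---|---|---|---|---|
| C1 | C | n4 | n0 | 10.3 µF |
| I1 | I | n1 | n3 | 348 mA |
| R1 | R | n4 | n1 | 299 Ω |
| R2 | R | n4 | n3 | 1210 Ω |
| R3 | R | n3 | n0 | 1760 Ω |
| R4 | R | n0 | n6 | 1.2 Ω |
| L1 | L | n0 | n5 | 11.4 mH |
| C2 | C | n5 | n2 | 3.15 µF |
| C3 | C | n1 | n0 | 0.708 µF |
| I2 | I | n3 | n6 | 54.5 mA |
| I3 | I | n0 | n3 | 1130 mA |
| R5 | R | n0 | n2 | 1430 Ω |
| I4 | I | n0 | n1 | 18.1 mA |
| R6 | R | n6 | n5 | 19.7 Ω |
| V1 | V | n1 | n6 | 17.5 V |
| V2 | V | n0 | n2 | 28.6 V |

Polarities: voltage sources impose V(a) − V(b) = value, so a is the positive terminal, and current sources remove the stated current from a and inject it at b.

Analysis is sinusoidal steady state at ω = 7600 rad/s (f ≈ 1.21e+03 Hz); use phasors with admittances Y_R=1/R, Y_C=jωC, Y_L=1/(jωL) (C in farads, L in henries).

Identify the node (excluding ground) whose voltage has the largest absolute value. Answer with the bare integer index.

3

MNA unknowns: 6 node voltages V₁..V_6 plus 2 source currents (V1, V2)
C1: Y=0.000+0.07828j on G[4,0]
I1: z[1]−=0.348, z[3]+=0.348
R1: Y=0.003344+0.000j on G[4,1]
R2: Y=0.0008264+0.000j on G[4,3]
R3: Y=0.0005682+0.000j on G[3,0]
R4: Y=0.8333+0.000j on G[0,6]
L1: Y=0.000-0.01154j on G[0,5]
C2: Y=0.000+0.02394j on G[5,2]
C3: Y=0.000+0.005381j on G[1,0]
I2: z[3]−=0.0545, z[6]+=0.0545
I3: z[0]−=1.13, z[3]+=1.13
R5: Y=0.0006993+0.000j on G[0,2]
I4: z[0]−=0.0181, z[1]+=0.0181
R6: Y=0.05076+0.000j on G[6,5]
V1: row V1−V6=17.5, i_V1 at 1,6
V2: row V0−V2=28.6, i_V2 at 0,2
solve → V1=16.90-0.9153j, V2=-28.60+0.000j, V3=1021-6.800j, V4=0.5005-11.47j, V5=-3.888-13.45j, V6=-0.6024-0.9153j
aux → i_V1=-0.3897-0.1262j, i_V2=-0.3421-0.5916j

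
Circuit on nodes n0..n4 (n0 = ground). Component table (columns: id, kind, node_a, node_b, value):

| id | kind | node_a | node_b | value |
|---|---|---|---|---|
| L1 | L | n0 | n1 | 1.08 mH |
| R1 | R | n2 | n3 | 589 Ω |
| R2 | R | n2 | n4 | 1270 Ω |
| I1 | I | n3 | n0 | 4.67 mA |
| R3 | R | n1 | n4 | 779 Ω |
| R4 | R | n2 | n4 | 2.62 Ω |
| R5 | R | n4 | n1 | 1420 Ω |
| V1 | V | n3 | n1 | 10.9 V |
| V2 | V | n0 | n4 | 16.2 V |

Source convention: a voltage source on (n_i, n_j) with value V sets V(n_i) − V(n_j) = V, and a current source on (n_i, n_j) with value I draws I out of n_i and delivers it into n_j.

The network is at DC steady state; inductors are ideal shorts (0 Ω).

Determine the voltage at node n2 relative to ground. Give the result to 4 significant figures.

-16.08 V

Element admittances at DC:
  L1: short n0↔n1 (DC inductor)
  Y(R1) = 0.001698 S between n2,n3
  Y(R2) = 0.0007874 S between n2,n4
  I1: injects 0.00467 A into n0 (from n3)
  Y(R3) = 0.001284 S between n1,n4
  Y(R4) = 0.3817 S between n2,n4
  Y(R5) = 0.0007042 S between n4,n1
  V1: constraint V(n3)−V(n1) = 10.9
  V2: constraint V(n0)−V(n4) = 16.2
Assemble and solve the 7×7 MNA system:
  V(n1)=0.000  V(n2)=-16.08  V(n3)=10.90  V(n4)=-16.20
  i(L1)=0.08268  i(V1)=-0.05048  i(V2)=-0.07801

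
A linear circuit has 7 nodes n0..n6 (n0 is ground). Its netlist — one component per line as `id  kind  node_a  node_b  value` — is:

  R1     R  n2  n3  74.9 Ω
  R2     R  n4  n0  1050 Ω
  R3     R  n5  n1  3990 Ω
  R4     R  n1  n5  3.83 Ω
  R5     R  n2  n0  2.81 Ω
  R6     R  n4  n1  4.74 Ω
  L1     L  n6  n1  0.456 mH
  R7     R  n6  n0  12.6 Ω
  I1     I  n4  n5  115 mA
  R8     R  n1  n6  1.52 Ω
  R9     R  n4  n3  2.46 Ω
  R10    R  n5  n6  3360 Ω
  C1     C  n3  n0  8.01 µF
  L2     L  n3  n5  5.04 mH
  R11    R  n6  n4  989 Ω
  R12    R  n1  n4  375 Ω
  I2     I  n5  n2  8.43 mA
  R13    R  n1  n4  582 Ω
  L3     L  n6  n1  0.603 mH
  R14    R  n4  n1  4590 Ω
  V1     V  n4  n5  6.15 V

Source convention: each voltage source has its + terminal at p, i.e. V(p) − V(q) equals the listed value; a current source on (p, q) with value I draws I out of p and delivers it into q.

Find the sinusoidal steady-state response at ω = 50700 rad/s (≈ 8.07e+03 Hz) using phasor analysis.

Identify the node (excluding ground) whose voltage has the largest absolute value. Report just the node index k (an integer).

MNA unknowns: 6 node voltages V₁..V_6 plus 1 source current (V1)
R1: Y=0.01335+0.000j on G[2,3]
R2: Y=0.0009524+0.000j on G[4,0]
R3: Y=0.0002506+0.000j on G[5,1]
R4: Y=0.2611+0.000j on G[1,5]
R5: Y=0.3559+0.000j on G[2,0]
R6: Y=0.2110+0.000j on G[4,1]
L1: Y=0.000-0.04325j on G[6,1]
R7: Y=0.07937+0.000j on G[6,0]
I1: z[4]−=0.115, z[5]+=0.115
R8: Y=0.6579+0.000j on G[1,6]
R9: Y=0.4065+0.000j on G[4,3]
R10: Y=0.0002976+0.000j on G[5,6]
C1: Y=0.000+0.4061j on G[3,0]
L2: Y=0.000-0.003913j on G[3,5]
R11: Y=0.001011+0.000j on G[6,4]
R12: Y=0.002667+0.000j on G[1,4]
I2: z[5]−=0.00843, z[2]+=0.00843
R13: Y=0.001718+0.000j on G[1,4]
L3: Y=0.000-0.03271j on G[6,1]
R14: Y=0.0002179+0.000j on G[4,1]
V1: row V4−V5=6.15, i_V1 at 4,5
solve → V1=-2.506-0.3620j, V2=0.02543-0.01499j, V3=0.07193-0.4145j, V4=0.4875-0.4110j, V5=-5.663-0.4110j, V6=-2.241-0.2959j
aux → i_V1=-0.9325+0.009620j

5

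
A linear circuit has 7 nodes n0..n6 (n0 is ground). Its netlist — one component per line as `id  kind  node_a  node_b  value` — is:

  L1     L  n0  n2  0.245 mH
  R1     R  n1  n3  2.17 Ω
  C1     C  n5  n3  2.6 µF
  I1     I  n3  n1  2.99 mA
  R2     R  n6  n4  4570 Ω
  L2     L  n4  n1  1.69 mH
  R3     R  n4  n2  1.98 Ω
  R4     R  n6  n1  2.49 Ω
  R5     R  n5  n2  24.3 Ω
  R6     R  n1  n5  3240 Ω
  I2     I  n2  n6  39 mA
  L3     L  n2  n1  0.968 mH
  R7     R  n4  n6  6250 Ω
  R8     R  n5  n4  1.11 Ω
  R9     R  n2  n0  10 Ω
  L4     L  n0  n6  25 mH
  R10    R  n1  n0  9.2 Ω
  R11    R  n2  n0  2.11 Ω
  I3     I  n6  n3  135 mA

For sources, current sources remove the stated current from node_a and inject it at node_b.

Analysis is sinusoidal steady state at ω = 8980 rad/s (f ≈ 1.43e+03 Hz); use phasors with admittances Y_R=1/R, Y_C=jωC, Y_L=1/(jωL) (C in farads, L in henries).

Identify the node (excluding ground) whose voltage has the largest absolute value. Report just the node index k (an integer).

Apply KCL at each of the 6 non-ground nodes and solve the resulting linear system.
Node n1: branches {R1, I1, L2, R4, R6, L3, R10} → V_1 = 0.1312+0.1223j
Node n2: branches {L1, R3, R5, I2, L3, R9, R11} → V_2 = -0.004166-0.02731j
Node n3: branches {R1, C1, I1, I3} → V_3 = 0.4235+0.1011j
Node n4: branches {R2, L2, R3, R7, R8} → V_4 = 0.008882-0.02479j
Node n5: branches {C1, R5, R6, R8} → V_5 = 0.005488-0.01450j
Node n6: branches {R2, R4, I2, R7, L4, I3} → V_6 = -0.1090+0.1210j

3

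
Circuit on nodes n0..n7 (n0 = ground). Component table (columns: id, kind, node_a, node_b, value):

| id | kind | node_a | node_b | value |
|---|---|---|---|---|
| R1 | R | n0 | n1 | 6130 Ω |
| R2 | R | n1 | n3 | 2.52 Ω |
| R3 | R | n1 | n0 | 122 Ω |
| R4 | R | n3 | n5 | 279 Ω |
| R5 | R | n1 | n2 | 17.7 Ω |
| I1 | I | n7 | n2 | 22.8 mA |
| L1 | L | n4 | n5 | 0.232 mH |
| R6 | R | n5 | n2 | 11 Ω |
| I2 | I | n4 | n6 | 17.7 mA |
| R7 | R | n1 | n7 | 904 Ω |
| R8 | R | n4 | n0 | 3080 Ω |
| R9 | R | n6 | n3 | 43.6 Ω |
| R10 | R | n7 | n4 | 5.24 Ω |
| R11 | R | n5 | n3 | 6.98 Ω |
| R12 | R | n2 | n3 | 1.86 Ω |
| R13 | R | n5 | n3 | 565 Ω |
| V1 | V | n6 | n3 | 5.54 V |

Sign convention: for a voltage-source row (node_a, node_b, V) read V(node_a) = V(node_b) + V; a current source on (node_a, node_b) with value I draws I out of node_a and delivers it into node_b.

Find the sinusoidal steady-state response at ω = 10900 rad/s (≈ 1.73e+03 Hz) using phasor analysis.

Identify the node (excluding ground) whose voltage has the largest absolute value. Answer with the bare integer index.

6

Apply KCL at each of the 7 non-ground nodes and solve the resulting linear system.
Node n1: branches {R1, R2, R3, R5, R7} → V_1 = 0.006137+0.003760j
Node n2: branches {R5, I1, R6, R12} → V_2 = 0.01717+0.004123j
Node n3: branches {R2, R4, R9, R11, R12, R13, V1} → V_3 = 0.005481+0.004066j
Node n4: branches {L1, I2, R8, R10} → V_4 = -0.1580-0.09682j
Node n5: branches {R4, L1, R6, R11, R13} → V_5 = -0.1576+0.004681j
Node n6: branches {I2, R9, V1} → V_6 = 5.545+0.004066j
Node n7: branches {I1, R7, R10} → V_7 = -0.2758-0.09624j
Source currents: i(V1)=-0.1094+0.000j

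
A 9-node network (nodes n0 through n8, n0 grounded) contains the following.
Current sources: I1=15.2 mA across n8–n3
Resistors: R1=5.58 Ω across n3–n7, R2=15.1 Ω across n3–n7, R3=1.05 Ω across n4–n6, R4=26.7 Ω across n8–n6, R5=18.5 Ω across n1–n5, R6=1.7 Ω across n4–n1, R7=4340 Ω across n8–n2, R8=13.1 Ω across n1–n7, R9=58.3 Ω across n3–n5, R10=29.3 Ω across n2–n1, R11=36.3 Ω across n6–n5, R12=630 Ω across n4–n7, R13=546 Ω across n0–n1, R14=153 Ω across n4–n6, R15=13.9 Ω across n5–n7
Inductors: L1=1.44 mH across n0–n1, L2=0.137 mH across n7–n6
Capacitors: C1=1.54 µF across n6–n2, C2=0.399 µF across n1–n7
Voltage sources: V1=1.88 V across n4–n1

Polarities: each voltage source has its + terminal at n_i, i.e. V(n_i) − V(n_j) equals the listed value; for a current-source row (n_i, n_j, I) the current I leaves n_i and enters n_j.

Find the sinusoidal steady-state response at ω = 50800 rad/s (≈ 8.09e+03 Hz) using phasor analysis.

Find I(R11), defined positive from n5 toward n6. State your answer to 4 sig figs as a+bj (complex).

Apply KCL at each of the 8 non-ground nodes and solve the resulting linear system.
Node n1: branches {L1, R5, R6, C2, R8, R10, R13, V1} → V_1 = 0.000+0.000j
Node n2: branches {C1, R7, R10} → V_2 = 1.388+0.6433j
Node n3: branches {I1, R1, R2, R9} → V_3 = 1.224-0.7502j
Node n4: branches {R3, R6, R12, R14, V1} → V_4 = 1.880+0.000j
Node n5: branches {R5, R9, R11, R15} → V_5 = 0.8924-0.3960j
Node n6: branches {R3, R4, C1, R11, L2, R14} → V_6 = 1.671+0.03733j
Node n7: branches {R1, R2, C2, R8, R12, L2, R15} → V_7 = 1.186-0.7749j
Node n8: branches {I1, R4, R7} → V_8 = 1.266+0.04104j
Source currents: i(V1)=-1.308+0.03457j

-0.02144-0.01194j A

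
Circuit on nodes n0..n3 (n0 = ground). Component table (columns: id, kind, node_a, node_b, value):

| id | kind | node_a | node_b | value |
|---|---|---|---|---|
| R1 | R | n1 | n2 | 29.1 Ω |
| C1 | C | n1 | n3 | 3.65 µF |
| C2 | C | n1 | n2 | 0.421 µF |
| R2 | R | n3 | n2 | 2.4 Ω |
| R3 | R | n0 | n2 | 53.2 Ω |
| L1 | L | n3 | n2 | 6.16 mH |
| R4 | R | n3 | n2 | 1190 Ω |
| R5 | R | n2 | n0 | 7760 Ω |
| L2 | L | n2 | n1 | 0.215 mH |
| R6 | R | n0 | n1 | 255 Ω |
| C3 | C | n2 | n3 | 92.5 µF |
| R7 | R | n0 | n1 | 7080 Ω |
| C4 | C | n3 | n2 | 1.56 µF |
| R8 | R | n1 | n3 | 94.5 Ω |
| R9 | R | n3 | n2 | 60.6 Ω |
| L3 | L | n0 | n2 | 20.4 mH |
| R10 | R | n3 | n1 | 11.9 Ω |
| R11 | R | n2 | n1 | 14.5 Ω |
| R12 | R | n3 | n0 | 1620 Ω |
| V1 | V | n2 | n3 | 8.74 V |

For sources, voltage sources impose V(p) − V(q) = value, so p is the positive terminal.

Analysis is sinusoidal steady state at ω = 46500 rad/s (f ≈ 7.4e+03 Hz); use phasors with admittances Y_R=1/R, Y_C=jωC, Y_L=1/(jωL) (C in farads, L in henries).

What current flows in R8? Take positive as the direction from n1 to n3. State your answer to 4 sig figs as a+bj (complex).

0.02723-0.04905j A

MNA unknowns: 3 node voltages V₁..V_3 plus 1 source current (V1)
R1: Y=0.03436+0.000j on G[1,2]
C1: Y=0.000+0.1697j on G[1,3]
C2: Y=0.000+0.01958j on G[1,2]
R2: Y=0.4167+0.000j on G[3,2]
R3: Y=0.01880+0.000j on G[0,2]
L1: Y=0.000-0.003491j on G[3,2]
R4: Y=0.0008403+0.000j on G[3,2]
R5: Y=0.0001289+0.000j on G[2,0]
L2: Y=0.000-0.1000j on G[2,1]
R6: Y=0.003922+0.000j on G[0,1]
C3: Y=0.000+4.301j on G[2,3]
R7: Y=0.0001412+0.000j on G[0,1]
C4: Y=0.000+0.07254j on G[3,2]
R8: Y=0.01058+0.000j on G[1,3]
R9: Y=0.01650+0.000j on G[3,2]
L3: Y=0.000-0.001054j on G[0,2]
R10: Y=0.08403+0.000j on G[3,1]
R11: Y=0.06897+0.000j on G[2,1]
R12: Y=0.0006173+0.000j on G[3,0]
V1: row V2−V3=8.74, i_V1 at 2,3
solve → V1=-4.915-3.781j, V2=1.252+0.8536j, V3=-7.488+0.8536j
aux → i_V1=-4.828-38.19j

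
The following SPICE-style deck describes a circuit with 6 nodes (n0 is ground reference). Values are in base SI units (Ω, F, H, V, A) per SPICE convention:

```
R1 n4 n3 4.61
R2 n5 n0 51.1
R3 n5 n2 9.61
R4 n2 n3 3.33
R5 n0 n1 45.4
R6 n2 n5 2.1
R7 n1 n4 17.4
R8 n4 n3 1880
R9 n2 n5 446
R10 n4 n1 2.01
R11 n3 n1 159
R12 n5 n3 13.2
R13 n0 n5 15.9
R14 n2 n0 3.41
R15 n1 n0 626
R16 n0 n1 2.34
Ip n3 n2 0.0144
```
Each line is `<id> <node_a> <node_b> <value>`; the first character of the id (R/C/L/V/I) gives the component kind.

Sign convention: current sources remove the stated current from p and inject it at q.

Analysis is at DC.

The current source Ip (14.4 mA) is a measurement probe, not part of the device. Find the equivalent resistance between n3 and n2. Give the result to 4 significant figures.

R_eq = 2.202 Ω

Element admittances at DC:
  Y(R1) = 0.2169 S between n4,n3
  Y(R2) = 0.01957 S between n5,n0
  Y(R3) = 0.1041 S between n5,n2
  Y(R4) = 0.3003 S between n2,n3
  Y(R5) = 0.02203 S between n0,n1
  Y(R6) = 0.4762 S between n2,n5
  Y(R7) = 0.05747 S between n1,n4
  Y(R8) = 0.0005319 S between n4,n3
  Y(R9) = 0.002242 S between n2,n5
  Y(R10) = 0.4975 S between n4,n1
  Y(R11) = 0.006289 S between n3,n1
  Y(R12) = 0.07576 S between n5,n3
  Y(R13) = 0.06289 S between n0,n5
  Y(R14) = 0.2933 S between n2,n0
  Y(R15) = 0.001597 S between n1,n0
  Y(R16) = 0.4274 S between n0,n1
  Ip: injects 0.0144 A into n2 (from n3)
Assemble and solve the 5×5 MNA system:
  V(n1)=-0.006190  V(n2)=0.008345  V(n3)=-0.02336  V(n4)=-0.01102  V(n5)=0.004173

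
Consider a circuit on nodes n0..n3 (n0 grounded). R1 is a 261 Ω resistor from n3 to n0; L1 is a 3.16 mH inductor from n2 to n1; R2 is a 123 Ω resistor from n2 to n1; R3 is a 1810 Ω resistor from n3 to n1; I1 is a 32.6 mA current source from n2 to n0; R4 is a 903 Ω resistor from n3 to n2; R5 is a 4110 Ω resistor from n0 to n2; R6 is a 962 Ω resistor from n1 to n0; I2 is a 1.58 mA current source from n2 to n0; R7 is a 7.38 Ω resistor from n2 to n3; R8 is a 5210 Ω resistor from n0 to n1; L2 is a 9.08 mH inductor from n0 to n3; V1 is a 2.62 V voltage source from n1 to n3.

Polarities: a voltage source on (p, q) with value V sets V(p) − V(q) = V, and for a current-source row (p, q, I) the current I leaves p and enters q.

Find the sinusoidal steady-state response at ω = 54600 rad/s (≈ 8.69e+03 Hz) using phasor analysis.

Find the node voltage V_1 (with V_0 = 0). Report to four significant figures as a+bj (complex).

-3.538-2.336j V

Element admittances at ω=54600 rad/s:
  Y(R1) = 0.003831+0.000j S between n3,n0
  Y(L1) = 0.000-0.005796j S between n2,n1
  Y(R2) = 0.008130+0.000j S between n2,n1
  Y(R3) = 0.0005525+0.000j S between n3,n1
  I1: injects 0.0326 A into n0 (from n2)
  Y(R4) = 0.001107+0.000j S between n3,n2
  Y(R5) = 0.0002433+0.000j S between n0,n2
  Y(R6) = 0.001040+0.000j S between n1,n0
  I2: injects 0.00158 A into n0 (from n2)
  Y(R7) = 0.1355+0.000j S between n2,n3
  Y(R8) = 0.0001919+0.000j S between n0,n1
  Y(L2) = 0.000-0.002017j S between n0,n3
  V1: constraint V(n1)−V(n3) = 2.62
Assemble and solve the 4×4 MNA system:
  V(n1)=-3.538-2.336j  V(n2)=-6.232-2.440j  V(n3)=-6.158-2.336j
  i(V1)=-0.01960+0.01765j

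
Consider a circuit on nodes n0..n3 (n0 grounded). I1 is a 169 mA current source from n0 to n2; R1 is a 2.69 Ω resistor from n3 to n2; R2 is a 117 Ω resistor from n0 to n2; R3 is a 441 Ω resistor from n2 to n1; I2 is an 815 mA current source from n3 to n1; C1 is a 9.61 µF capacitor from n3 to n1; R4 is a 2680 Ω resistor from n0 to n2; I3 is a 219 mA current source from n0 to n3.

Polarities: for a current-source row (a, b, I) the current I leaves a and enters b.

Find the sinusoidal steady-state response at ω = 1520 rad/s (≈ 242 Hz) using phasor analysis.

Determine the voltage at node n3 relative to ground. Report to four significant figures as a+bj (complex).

44.03+0.3299j V

Apply KCL at each of the 3 non-ground nodes and solve the resulting linear system.
Node n1: branches {R3, I2, C1} → V_1 = 52.43-54.08j
Node n2: branches {I1, R1, R2, R3, R4} → V_2 = 43.50+0.000j
Node n3: branches {R1, I2, C1, I3} → V_3 = 44.03+0.3299j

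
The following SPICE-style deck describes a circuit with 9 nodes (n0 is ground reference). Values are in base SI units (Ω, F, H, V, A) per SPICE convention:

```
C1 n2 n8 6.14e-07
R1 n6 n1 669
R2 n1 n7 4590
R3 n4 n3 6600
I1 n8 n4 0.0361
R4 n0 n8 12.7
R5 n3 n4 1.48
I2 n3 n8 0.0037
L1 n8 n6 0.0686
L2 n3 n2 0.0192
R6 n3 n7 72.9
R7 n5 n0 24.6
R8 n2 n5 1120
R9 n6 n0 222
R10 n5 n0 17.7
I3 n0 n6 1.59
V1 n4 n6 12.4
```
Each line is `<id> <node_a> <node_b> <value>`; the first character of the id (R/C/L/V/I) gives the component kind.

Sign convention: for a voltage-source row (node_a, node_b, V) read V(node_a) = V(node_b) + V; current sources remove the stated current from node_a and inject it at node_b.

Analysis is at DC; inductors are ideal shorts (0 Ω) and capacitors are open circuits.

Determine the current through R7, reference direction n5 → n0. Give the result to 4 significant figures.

0.01152 A

MNA unknowns: 8 node voltages V₁..V_8 plus 3 source currents (L1, L2, V1)
C1: Y=0.000 on G[2,8]
R1: Y=0.001495 on G[6,1]
R2: Y=0.0002179 on G[1,7]
R3: Y=0.0001515 on G[4,3]
I1: z[8]−=0.0361, z[4]+=0.0361
R4: Y=0.07874 on G[0,8]
R5: Y=0.6757 on G[3,4]
I2: z[3]−=0.0037, z[8]+=0.0037
L1: row V8−V6=0, i_L1 at 8,6
L2: row V3−V2=0, i_L2 at 3,2
R6: Y=0.01372 on G[3,7]
R7: Y=0.04065 on G[5,0]
R8: Y=0.0008929 on G[2,5]
R9: Y=0.004505 on G[6,0]
R10: Y=0.05650 on G[5,0]
I3: z[0]−=1.59, z[6]+=1.59
V1: row V4−V6=12.4, i_V1 at 4,6
solve → V1=20.32, V2=31.12, V3=31.12, V4=31.17, V5=0.2834, V6=18.77, V7=30.95, V8=18.77
aux → i_L1=-1.510, i_L2=0.02753, i_V1=0.002551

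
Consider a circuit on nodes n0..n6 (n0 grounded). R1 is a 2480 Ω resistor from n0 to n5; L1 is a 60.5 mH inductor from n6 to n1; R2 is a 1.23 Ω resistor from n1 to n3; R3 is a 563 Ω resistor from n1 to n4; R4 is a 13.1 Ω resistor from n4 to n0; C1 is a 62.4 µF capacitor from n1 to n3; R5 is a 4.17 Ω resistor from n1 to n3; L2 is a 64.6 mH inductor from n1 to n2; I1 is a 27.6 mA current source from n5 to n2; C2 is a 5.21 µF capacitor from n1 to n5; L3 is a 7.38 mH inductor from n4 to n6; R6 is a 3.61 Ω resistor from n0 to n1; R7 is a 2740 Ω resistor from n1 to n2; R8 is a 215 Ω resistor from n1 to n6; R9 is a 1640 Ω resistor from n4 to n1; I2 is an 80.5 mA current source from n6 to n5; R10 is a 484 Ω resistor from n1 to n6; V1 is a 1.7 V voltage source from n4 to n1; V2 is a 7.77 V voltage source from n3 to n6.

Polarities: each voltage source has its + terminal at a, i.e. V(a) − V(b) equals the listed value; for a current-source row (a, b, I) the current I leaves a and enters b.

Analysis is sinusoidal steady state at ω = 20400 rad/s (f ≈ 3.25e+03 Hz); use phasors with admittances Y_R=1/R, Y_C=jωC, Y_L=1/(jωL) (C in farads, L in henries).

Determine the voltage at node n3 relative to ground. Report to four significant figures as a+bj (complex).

-0.4100-0.01320j V

MNA unknowns: 6 node voltages V₁..V_6 plus 2 source currents (V1, V2)
R1: Y=0.0004032+0.000j on G[0,5]
L1: Y=0.000-0.0008102j on G[6,1]
R2: Y=0.8130+0.000j on G[1,3]
R3: Y=0.001776+0.000j on G[1,4]
R4: Y=0.07634+0.000j on G[4,0]
C1: Y=0.000+1.273j on G[1,3]
R5: Y=0.2398+0.000j on G[1,3]
L2: Y=0.000-0.0007588j on G[1,2]
I1: z[5]−=0.0276, z[2]+=0.0276
C2: Y=0.000+0.1063j on G[1,5]
L3: Y=0.000-0.006642j on G[4,6]
R6: Y=0.2770+0.000j on G[0,1]
R7: Y=0.0003650+0.000j on G[1,2]
R8: Y=0.004651+0.000j on G[1,6]
R9: Y=0.0006098+0.000j on G[4,1]
I2: z[6]−=0.0805, z[5]+=0.0805
R10: Y=0.002066+0.000j on G[1,6]
V1: row V4−V1=1.7, i_V1 at 4,1
V2: row V3−V6=7.77, i_V2 at 3,6
solve → V1=-0.3668+0.0005689j, V2=13.84+29.54j, V3=-0.4100-0.01320j, V4=1.333+0.0005689j, V5=-0.3650-0.4985j, V6=-8.180-0.01320j
aux → i_V1=-0.1059+0.06315j, i_V2=0.02791+0.06943j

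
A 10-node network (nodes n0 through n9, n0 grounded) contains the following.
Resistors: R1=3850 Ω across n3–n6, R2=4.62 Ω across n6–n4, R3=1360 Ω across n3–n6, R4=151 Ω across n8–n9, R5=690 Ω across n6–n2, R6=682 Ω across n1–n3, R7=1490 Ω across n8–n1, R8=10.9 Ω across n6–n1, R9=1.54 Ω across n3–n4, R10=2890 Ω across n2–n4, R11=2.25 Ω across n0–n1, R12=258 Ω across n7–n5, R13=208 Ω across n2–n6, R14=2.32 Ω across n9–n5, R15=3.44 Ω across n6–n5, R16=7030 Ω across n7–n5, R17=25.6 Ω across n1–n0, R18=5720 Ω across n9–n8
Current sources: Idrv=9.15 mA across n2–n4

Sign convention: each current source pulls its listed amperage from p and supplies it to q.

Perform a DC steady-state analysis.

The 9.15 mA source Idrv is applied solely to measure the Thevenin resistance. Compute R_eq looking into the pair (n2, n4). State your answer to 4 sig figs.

Element admittances at DC:
  Y(R1) = 0.0002597 S between n3,n6
  Y(R2) = 0.2165 S between n6,n4
  Y(R3) = 0.0007353 S between n3,n6
  Y(R4) = 0.006623 S between n8,n9
  Y(R5) = 0.001449 S between n6,n2
  Y(R6) = 0.001466 S between n1,n3
  Y(R7) = 0.0006711 S between n8,n1
  Y(R8) = 0.09174 S between n6,n1
  Y(R9) = 0.6494 S between n3,n4
  Y(R10) = 0.0003460 S between n2,n4
  Y(R11) = 0.4444 S between n0,n1
  Y(R12) = 0.003876 S between n7,n5
  Y(R13) = 0.004808 S between n2,n6
  Y(R14) = 0.4310 S between n9,n5
  Y(R15) = 0.2907 S between n6,n5
  Y(R16) = 0.0001422 S between n7,n5
  Y(R17) = 0.03906 S between n1,n0
  Y(R18) = 0.0001748 S between n9,n8
  Idrv: injects 0.00915 A into n4 (from n2)
Assemble and solve the 9×9 MNA system:
  V(n1)=0.000  V(n2)=-1.384  V(n3)=0.03879  V(n4)=0.03894  V(n5)=-0.0006146  V(n6)=-0.0006159  V(n7)=-0.0006146  V(n8)=-0.0005586  V(n9)=-0.0006137

R_eq = 155.5 Ω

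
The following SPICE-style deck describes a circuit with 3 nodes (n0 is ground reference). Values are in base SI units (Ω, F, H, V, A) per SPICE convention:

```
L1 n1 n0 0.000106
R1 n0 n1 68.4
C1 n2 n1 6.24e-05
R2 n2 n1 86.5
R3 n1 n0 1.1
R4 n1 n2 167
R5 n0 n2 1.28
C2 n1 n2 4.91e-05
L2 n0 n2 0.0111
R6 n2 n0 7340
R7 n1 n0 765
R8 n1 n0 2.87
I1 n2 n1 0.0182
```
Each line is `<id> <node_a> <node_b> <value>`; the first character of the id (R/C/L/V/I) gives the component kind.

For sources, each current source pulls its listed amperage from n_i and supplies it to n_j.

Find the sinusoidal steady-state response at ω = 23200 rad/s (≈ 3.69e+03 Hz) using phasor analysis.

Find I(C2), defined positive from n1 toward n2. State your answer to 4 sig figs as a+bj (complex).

0.007875+0.001597j A

Element admittances at ω=23200 rad/s:
  Y(L1) = 0.000-0.4066j S between n1,n0
  Y(R1) = 0.01462+0.000j S between n0,n1
  Y(C1) = 0.000+1.448j S between n2,n1
  Y(R2) = 0.01156+0.000j S between n2,n1
  Y(R3) = 0.9091+0.000j S between n1,n0
  Y(R4) = 0.005988+0.000j S between n1,n2
  Y(R5) = 0.7812+0.000j S between n0,n2
  Y(C2) = 0.000+1.139j S between n1,n2
  Y(L2) = 0.000-0.003883j S between n0,n2
  Y(R6) = 0.0001362+0.000j S between n2,n0
  Y(R7) = 0.001307+0.000j S between n1,n0
  Y(R8) = 0.3484+0.000j S between n1,n0
  I1: injects 0.0182 A into n1 (from n2)
Assemble and solve the 2×2 MNA system:
  V(n1)=0.001006-0.002431j  V(n2)=-0.0003960+0.004483j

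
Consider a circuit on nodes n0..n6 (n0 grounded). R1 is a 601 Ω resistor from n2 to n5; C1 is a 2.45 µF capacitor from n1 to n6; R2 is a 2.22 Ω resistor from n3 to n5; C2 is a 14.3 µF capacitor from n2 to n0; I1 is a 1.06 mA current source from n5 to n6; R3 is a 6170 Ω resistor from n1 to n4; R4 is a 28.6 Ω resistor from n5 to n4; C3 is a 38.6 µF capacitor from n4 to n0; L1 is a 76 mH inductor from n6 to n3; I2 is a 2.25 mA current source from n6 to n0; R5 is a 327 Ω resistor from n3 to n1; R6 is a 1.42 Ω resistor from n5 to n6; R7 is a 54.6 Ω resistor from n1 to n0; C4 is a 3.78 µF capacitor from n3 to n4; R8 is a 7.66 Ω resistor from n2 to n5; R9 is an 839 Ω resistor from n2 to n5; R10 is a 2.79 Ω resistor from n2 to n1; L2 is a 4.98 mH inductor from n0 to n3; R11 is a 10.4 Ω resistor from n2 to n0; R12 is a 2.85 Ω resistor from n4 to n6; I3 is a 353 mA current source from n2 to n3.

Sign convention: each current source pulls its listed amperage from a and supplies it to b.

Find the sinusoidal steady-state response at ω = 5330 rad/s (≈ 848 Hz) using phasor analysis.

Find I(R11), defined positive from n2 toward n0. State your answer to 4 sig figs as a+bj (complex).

MNA unknowns: 6 node voltages V₁..V_6
R1: Y=0.001664+0.000j on G[2,5]
C1: Y=0.000+0.01306j on G[1,6]
R2: Y=0.4505+0.000j on G[3,5]
C2: Y=0.000+0.07622j on G[2,0]
I1: z[5]−=0.00106, z[6]+=0.00106
R3: Y=0.0001621+0.000j on G[1,4]
R4: Y=0.03497+0.000j on G[5,4]
C3: Y=0.000+0.2057j on G[4,0]
L1: Y=0.000-0.002469j on G[6,3]
I2: z[6]−=0.00225, z[0]+=0.00225
R5: Y=0.003058+0.000j on G[3,1]
R6: Y=0.7042+0.000j on G[5,6]
R7: Y=0.01832+0.000j on G[1,0]
C4: Y=0.000+0.02015j on G[3,4]
R8: Y=0.1305+0.000j on G[2,5]
R9: Y=0.001192+0.000j on G[2,5]
R10: Y=0.3584+0.000j on G[2,1]
L2: Y=0.000-0.03767j on G[0,3]
R11: Y=0.09615+0.000j on G[2,0]
R12: Y=0.3509+0.000j on G[4,6]
I3: z[2]−=0.353, z[3]+=0.353
solve → V1=-0.7211+0.2435j, V2=-0.8005+0.2045j, V3=1.732-0.1129j, V4=0.4964-0.5238j, V5=0.9385-0.2101j, V6=0.7837-0.3353j

-0.07697+0.01967j A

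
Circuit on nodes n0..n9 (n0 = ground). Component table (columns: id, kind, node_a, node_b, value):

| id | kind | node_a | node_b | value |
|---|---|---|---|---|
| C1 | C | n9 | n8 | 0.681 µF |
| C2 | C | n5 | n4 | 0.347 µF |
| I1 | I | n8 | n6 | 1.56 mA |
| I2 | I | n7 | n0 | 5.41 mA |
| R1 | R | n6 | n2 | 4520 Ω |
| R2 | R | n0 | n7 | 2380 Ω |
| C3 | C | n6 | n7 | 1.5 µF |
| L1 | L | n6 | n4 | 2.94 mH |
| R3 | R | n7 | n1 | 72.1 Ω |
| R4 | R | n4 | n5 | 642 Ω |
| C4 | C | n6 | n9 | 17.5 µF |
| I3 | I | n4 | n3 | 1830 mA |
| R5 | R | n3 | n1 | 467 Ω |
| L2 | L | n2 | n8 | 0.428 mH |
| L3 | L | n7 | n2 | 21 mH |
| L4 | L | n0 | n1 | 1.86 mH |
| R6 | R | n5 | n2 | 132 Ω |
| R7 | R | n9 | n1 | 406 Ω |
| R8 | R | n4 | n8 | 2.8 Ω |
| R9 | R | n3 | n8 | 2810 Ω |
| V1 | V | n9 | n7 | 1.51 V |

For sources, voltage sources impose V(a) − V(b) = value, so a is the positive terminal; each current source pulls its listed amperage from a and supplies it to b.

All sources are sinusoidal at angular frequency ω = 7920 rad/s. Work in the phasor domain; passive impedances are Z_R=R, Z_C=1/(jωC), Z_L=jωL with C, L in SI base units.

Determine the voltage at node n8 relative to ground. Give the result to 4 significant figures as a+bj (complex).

MNA unknowns: 9 node voltages V₁..V_9 plus 1 source current (V1)
C1: Y=0.000+0.005394j on G[9,8]
C2: Y=0.000+0.002748j on G[5,4]
I1: z[8]−=0.00156, z[6]+=0.00156
I2: z[7]−=0.00541, z[0]+=0.00541
R1: Y=0.0002212+0.000j on G[6,2]
R2: Y=0.0004202+0.000j on G[0,7]
C3: Y=0.000+0.01188j on G[6,7]
L1: Y=0.000-0.04295j on G[6,4]
R3: Y=0.01387+0.000j on G[7,1]
R4: Y=0.001558+0.000j on G[4,5]
C4: Y=0.000+0.1386j on G[6,9]
I3: z[4]−=1.83, z[3]+=1.83
R5: Y=0.002141+0.000j on G[3,1]
L2: Y=0.000-0.2950j on G[2,8]
L3: Y=0.000-0.006013j on G[7,2]
L4: Y=0.000-0.06788j on G[0,1]
R6: Y=0.007576+0.000j on G[5,2]
R7: Y=0.002463+0.000j on G[9,1]
R8: Y=0.3571+0.000j on G[4,8]
R9: Y=0.0003559+0.000j on G[3,8]
V1: row V9−V7=1.51, i_V1 at 9,7
solve → V1=0.005791+0.4932j, V2=-90.83-23.97j, V3=719.9-3.066j, V4=-91.62-24.54j, V5=-90.89-24.29j, V6=-91.05+11.10j, V7=-92.55+0.9357j, V8=-90.78-24.48j, V9=-91.04+0.9357j
aux → i_V1=-1.047-0.0009611j

-90.78-24.48j V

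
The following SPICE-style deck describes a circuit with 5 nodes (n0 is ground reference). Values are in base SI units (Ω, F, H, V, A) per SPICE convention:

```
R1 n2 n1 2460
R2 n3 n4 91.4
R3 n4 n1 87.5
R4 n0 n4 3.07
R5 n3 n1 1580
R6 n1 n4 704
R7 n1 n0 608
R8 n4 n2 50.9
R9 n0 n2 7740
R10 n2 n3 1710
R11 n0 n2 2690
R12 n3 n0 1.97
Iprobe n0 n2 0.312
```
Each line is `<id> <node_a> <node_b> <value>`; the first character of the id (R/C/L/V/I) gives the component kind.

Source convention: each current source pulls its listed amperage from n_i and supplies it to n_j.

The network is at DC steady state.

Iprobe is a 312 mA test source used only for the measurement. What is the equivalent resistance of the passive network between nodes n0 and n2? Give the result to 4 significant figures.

R_eq = 49.97 Ω

Apply KCL at each of the 4 non-ground nodes and solve the resulting linear system.
Node n1: branches {R1, R3, R5, R6, R7} → V_1 = 1.129
Node n2: branches {R1, R8, R9, R10, R11, Iprobe} → V_2 = 15.59
Node n3: branches {R2, R5, R10, R12} → V_3 = 0.03723
Node n4: branches {R2, R3, R4, R6, R8} → V_4 = 0.8701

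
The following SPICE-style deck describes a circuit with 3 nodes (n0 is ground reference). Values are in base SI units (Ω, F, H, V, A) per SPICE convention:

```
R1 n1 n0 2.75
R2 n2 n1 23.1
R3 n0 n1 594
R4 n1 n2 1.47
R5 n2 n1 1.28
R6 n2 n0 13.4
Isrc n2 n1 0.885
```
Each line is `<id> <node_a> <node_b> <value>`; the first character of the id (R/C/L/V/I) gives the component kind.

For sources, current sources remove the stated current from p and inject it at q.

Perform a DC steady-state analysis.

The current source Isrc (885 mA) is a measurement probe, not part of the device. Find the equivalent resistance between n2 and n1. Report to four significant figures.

MNA unknowns: 2 node voltages V₁..V_2
R1: Y=0.3636 on G[1,0]
R2: Y=0.04329 on G[2,1]
R3: Y=0.001684 on G[0,1]
R4: Y=0.6803 on G[1,2]
R5: Y=0.7812 on G[2,1]
R6: Y=0.07463 on G[2,0]
Isrc: z[2]−=0.885, z[1]+=0.885
solve → V1=0.09581, V2=-0.4690

R_eq = 0.6383 Ω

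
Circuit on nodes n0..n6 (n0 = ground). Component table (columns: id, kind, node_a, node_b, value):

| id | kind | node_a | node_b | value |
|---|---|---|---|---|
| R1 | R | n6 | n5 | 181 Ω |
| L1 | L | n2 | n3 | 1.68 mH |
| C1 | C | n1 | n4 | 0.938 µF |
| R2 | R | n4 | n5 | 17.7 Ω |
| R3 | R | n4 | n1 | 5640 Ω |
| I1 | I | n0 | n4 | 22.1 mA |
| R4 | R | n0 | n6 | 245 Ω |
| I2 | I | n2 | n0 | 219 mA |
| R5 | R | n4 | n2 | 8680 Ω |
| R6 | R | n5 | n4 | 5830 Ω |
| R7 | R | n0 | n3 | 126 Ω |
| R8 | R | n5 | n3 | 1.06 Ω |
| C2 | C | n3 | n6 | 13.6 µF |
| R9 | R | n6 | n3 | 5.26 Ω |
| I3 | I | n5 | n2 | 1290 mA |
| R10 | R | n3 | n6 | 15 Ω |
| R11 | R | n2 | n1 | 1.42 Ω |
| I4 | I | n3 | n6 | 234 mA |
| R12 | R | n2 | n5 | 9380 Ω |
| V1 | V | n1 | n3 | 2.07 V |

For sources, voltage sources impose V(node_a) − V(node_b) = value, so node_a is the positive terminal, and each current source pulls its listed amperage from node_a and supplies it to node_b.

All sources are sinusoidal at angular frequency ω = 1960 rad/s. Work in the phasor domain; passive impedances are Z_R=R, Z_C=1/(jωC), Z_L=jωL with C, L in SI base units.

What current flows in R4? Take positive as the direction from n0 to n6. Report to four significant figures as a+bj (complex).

0.06392+0.0002970j A

Apply KCL at each of the 6 non-ground nodes and solve the resulting linear system.
Node n1: branches {C1, R3, R11, V1} → V_1 = -14.69+0.03742j
Node n2: branches {L1, I2, R5, I3, R11, R12} → V_2 = -13.73+1.342j
Node n3: branches {L1, R7, R8, C2, R9, R10, I4, V1} → V_3 = -16.76+0.03742j
Node n4: branches {C1, R2, R3, I1, R5, R6} → V_4 = -17.67+0.1419j
Node n5: branches {R1, R2, R6, R8, I3, R12} → V_5 = -18.08+0.04284j
Node n6: branches {R1, R4, C2, R9, R10, I4} → V_6 = -15.66-0.07277j
Source currents: i(V1)=0.6731+0.9135j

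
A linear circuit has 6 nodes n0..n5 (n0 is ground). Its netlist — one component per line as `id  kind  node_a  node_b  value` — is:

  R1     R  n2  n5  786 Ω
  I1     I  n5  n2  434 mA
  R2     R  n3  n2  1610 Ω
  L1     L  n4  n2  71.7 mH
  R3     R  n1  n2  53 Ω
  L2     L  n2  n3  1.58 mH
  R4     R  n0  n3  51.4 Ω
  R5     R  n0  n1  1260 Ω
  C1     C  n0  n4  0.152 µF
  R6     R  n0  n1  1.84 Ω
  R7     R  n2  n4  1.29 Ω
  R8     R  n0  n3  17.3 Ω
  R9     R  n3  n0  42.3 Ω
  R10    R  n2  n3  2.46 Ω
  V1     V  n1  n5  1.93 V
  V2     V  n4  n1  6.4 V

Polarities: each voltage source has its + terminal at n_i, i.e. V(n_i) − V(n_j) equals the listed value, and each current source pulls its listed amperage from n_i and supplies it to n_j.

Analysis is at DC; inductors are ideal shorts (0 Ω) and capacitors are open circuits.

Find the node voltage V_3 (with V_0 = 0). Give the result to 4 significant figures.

Apply KCL at each of the 5 non-ground nodes and solve the resulting linear system.
Node n1: branches {R3, R5, R6, V1, V2} → V_1 = -1.001
Node n2: branches {R1, I1, R2, L1, R3, L2, R7, R10} → V_2 = 5.399
Node n3: branches {R2, L2, R4, R8, R9, R10} → V_3 = 5.399
Node n4: branches {L1, C1, R7, V2} → V_4 = 5.399
Node n5: branches {R1, I1, V1} → V_5 = -2.931
Source currents: i(L1)=0.2421, i(L2)=0.5448, i(V1)=0.4234, i(V2)=-0.2421

5.399 V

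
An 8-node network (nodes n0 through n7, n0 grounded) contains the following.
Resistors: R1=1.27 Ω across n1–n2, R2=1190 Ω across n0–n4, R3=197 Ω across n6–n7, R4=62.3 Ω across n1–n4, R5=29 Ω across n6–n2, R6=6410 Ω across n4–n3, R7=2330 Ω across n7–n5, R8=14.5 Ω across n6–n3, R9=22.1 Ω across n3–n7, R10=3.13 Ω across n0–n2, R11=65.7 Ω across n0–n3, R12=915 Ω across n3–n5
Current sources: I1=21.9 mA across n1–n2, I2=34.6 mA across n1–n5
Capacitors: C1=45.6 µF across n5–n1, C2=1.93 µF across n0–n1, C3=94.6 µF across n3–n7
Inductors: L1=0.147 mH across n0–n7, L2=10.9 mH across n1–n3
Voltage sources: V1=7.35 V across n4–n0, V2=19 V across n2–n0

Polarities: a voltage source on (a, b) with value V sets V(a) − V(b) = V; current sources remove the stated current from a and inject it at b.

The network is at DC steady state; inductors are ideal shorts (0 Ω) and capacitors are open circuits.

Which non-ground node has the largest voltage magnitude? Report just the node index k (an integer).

MNA unknowns: 7 node voltages V₁..V_7 plus 4 source currents (L1, L2, V1, V2)
R1: Y=0.7874 on G[1,2]
R2: Y=0.0008403 on G[0,4]
R3: Y=0.005076 on G[6,7]
I1: z[1]−=0.0219, z[2]+=0.0219
R4: Y=0.01605 on G[1,4]
R5: Y=0.03448 on G[6,2]
R6: Y=0.0001560 on G[4,3]
R7: Y=0.0004292 on G[7,5]
C1: Y=0.000 on G[5,1]
R8: Y=0.06897 on G[6,3]
C2: Y=0.000 on G[0,1]
C3: Y=0.000 on G[3,7]
R9: Y=0.04525 on G[3,7]
R10: Y=0.3195 on G[0,2]
L1: row V0−V7=0, i_L1 at 0,7
L2: row V1−V3=0, i_L2 at 1,3
I2: z[1]−=0.0346, z[5]+=0.0346
R11: Y=0.01522 on G[0,3]
R12: Y=0.001093 on G[3,5]
V1: row V4−V0=7.35, i_V1 at 4,0
V2: row V2−V0=19, i_V2 at 2,0
solve → V1=17.39, V2=19.00, V3=17.39, V4=7.350, V5=35.21, V6=17.09, V7=0.000
aux → i_L1=-0.8885, i_L2=1.054, i_V1=0.1565, i_V2=-7.386

5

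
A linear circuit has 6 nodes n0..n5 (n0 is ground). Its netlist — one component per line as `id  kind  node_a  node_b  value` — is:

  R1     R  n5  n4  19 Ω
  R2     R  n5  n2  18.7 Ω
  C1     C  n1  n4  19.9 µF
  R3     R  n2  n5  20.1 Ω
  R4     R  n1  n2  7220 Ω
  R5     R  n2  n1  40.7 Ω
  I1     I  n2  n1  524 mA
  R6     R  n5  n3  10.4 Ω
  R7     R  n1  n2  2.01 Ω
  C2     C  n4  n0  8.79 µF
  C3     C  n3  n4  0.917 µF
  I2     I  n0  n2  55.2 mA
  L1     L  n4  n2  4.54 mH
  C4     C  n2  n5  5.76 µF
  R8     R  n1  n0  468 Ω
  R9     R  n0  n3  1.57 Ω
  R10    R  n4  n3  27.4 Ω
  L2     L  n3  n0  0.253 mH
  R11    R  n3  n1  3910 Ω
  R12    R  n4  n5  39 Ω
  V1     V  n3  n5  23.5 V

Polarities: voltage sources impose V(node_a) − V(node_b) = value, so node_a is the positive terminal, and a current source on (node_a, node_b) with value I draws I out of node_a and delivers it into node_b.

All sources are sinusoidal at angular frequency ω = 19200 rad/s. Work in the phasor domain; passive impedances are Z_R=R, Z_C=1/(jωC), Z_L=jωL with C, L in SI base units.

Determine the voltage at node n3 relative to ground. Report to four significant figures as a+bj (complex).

1.014+2.651j V

Apply KCL at each of the 5 non-ground nodes and solve the resulting linear system.
Node n1: branches {C1, R4, R5, I1, R7, R8, R11} → V_1 = -12.22+7.786j
Node n2: branches {R2, R3, R4, R5, I1, R7, I2, L1, C4} → V_2 = -14.16+5.369j
Node n3: branches {R6, C3, R9, R10, L2, R11, V1} → V_3 = 1.014+2.651j
Node n4: branches {R1, C1, C2, C3, L1, R10, R12} → V_4 = -8.867+6.580j
Node n5: branches {R1, R2, R3, R6, C4, R12, V1} → V_5 = -22.49+2.651j
Source currents: i(V1)=-3.885-1.509j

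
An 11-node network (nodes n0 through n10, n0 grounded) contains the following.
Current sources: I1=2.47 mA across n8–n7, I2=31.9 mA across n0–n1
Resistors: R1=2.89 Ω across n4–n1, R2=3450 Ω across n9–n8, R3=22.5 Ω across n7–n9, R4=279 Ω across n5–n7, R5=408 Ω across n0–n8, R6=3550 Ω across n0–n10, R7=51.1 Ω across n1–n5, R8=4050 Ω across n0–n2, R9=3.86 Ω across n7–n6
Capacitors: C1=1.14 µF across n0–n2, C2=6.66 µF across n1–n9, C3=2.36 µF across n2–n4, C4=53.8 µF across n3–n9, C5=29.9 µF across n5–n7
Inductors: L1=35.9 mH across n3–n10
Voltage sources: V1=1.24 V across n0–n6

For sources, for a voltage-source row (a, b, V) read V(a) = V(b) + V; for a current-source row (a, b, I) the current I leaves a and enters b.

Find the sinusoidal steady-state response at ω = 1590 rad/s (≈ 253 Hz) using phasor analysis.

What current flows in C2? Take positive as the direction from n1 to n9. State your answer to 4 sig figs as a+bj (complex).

0.01029+0.007431j A

Element admittances at ω=1590 rad/s:
  I1: injects 0.00247 A into n7 (from n8)
  Y(R1) = 0.3460+0.000j S between n4,n1
  Y(C1) = 0.000+0.001813j S between n0,n2
  Y(R2) = 0.0002899+0.000j S between n9,n8
  Y(R3) = 0.04444+0.000j S between n7,n9
  Y(C2) = 0.000+0.01059j S between n1,n9
  Y(R4) = 0.003584+0.000j S between n5,n7
  Y(R5) = 0.002451+0.000j S between n0,n8
  Y(R6) = 0.0002817+0.000j S between n0,n10
  Y(R7) = 0.01957+0.000j S between n1,n5
  Y(C3) = 0.000+0.003752j S between n2,n4
  Y(C4) = 0.000+0.08554j S between n3,n9
  Y(C5) = 0.000+0.04754j S between n5,n7
  I2: injects 0.0319 A into n1 (from n0)
  Y(R8) = 0.0002469+0.000j S between n0,n2
  Y(L1) = 0.000-0.01752j S between n3,n10
  Y(R9) = 0.2591+0.000j S between n7,n6
  V1: constraint V(n0)−V(n6) = 1.24
Assemble and solve the 11×11 MNA system:
  V(n1)=-0.1722-0.8062j  V(n2)=-0.09371-0.5472j  V(n3)=-0.8745+0.1630j  V(n4)=-0.1750-0.8053j  V(n5)=-1.227-0.4421j  V(n6)=-1.240+0.000j  V(n7)=-1.110+0.0008186j  V(n8)=-0.9936+0.01755j  V(n9)=-0.8739+0.1659j  V(n10)=-0.8716+0.1771j
  i(V1)=-0.03361-0.0002121j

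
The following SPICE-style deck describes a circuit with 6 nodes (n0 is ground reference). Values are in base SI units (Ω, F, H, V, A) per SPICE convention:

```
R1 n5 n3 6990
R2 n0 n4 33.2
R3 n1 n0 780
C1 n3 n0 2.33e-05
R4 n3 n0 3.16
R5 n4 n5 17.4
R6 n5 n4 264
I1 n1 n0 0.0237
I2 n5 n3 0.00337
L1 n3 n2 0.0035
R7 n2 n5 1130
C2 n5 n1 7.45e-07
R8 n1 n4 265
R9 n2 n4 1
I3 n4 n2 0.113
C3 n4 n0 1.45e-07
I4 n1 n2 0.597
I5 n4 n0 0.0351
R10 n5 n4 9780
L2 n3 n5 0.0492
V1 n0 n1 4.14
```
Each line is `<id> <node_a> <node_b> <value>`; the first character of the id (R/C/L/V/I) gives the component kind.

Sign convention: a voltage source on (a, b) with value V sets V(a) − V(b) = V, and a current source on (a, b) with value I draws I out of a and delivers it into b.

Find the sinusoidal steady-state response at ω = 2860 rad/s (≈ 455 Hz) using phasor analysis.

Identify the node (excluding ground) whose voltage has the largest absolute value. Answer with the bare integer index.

Apply KCL at each of the 5 non-ground nodes and solve the resulting linear system.
Node n1: branches {R3, I1, C2, R8, I4, V1} → V_1 = -4.140+0.000j
Node n2: branches {L1, R7, R9, I3, I4} → V_2 = 2.661+3.704j
Node n3: branches {R1, C1, R4, I2, L1, L2} → V_3 = 1.348-0.7109j
Node n4: branches {R2, R5, R6, R8, R9, I3, C3, I5, R10} → V_4 = 2.393+3.573j
Node n5: branches {R1, R5, R6, I2, R7, C2, R10, L2} → V_5 = 1.986+3.429j
Source currents: i(V1)=0.5980-0.02654j

2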